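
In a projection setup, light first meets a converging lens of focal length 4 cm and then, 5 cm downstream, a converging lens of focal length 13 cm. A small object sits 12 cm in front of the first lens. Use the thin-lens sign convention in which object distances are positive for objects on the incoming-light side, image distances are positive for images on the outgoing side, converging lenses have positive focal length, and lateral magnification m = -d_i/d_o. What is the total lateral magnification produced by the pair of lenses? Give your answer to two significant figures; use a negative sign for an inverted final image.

-0.46

Lens 1: 1/d_i1 = 1/f_1 - 1/d_o1 = 1/4 - 1/12 = 0.16667 cm^-1, so d_i1 = 6.000 cm.
m_1 = -(6.000)/12 = -0.5000.
Since 6.000 cm > 5 cm, the first image lies past the second lens and serves as a virtual object: d_o2 = L - d_i1 = -1.000 cm.
Lens 2: 1/d_i2 = 1/f_2 - 1/d_o2 = 1/13 - 1/(-1.000) = 1.07692 cm^-1, so d_i2 = 0.929 cm.
m_2 = -(0.929)/(-1.000) = 0.9286.
Total m = m_1 x m_2 = (-0.5000)(0.9286) = -0.4643.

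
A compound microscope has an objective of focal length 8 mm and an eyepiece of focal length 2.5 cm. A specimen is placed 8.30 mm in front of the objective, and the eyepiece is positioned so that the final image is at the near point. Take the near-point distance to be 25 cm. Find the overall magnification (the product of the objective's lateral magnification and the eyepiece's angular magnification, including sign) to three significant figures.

-293

Convert to cm: f_obj = 8 mm = 0.8 cm; d_o = 8.30 mm = 0.83 cm.
Objective: 1/d_i = 1/f_obj - 1/d_o = 1/0.8 - 1/0.83 = 0.04518 cm^-1, so d_i = 22.133 cm.
m_obj = -d_i/d_o = -22.133/0.83 = -26.667.
Eyepiece angular magnification (image at near point): M_eye = 1 + D/f_e = 1 + 25/2.5 = 11.000.
Overall M = m_obj x M_eye = (-26.667)(11.000) = -293.33.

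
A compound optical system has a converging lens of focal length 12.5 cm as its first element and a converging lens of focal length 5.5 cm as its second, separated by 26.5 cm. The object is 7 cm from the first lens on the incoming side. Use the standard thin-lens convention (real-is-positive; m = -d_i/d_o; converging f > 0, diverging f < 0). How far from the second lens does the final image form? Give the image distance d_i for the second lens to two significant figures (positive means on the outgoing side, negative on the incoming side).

6.3 cm

First lens: d_i1 = 1/(1/12.5 - 1/7) = -15.909 cm.
The intermediate image is virtual, 15.909 cm to the left of lens 1, so d_o2 = L - d_i1 = 26.5 - (-15.909) = 42.409 cm.
Second lens: d_i2 = 1/(1/5.5 - 1/(42.409)) = 6.320 cm.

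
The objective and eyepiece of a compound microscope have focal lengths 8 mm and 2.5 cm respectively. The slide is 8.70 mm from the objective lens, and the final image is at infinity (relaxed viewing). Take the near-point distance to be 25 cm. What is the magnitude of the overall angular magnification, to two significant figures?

110

Convert to cm: f_obj = 8 mm = 0.8 cm; d_o = 8.70 mm = 0.87 cm.
Objective: 1/d_i = 1/f_obj - 1/d_o = 1/0.8 - 1/0.87 = 0.10057 cm^-1, so d_i = 9.943 cm.
m_obj = -d_i/d_o = -9.943/0.87 = -11.429.
Eyepiece angular magnification (image at infinity): M_eye = D/f_e = 25/2.5 = 10.000.
Overall M = m_obj x M_eye = (-11.429)(10.000) = -114.29.
|M| = 114.29.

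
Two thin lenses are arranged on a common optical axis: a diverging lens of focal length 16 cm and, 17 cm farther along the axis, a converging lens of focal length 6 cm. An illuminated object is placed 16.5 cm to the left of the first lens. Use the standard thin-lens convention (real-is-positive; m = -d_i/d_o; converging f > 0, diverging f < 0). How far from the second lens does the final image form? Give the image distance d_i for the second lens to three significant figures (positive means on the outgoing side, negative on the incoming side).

Applying the thin-lens equation to the first lens, 1/(-16) = 1/16.5 + 1/d_i1, which gives d_i1 = -8.123 cm.
The intermediate image is virtual, 8.123 cm to the left of lens 1, so d_o2 = L - d_i1 = 17 - (-8.123) = 25.123 cm.
Applying the thin-lens equation again with f_2 = 6 cm and d_o2 = 25.123 cm gives d_i2 = 7.883 cm.

7.88 cm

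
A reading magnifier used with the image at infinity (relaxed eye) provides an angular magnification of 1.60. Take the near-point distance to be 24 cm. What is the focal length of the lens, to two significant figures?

15 cm

For the image at infinity, M = D/f.
f = D/M = 24/1.6 = 15.000 cm.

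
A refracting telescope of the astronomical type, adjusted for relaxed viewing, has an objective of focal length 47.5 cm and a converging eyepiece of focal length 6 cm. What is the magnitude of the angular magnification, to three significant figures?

|M| = f_obj/|f_eye| = 47.5/6 = 7.917.

7.92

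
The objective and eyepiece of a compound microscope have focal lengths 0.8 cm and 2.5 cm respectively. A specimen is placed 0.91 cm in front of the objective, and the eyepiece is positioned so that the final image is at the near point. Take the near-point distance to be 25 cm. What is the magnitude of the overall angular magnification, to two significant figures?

Objective: 1/d_i = 1/f_obj - 1/d_o = 1/0.8 - 1/0.91 = 0.15110 cm^-1, so d_i = 6.618 cm.
m_obj = -d_i/d_o = -6.618/0.91 = -7.273.
Eyepiece angular magnification (image at near point): M_eye = 1 + D/f_e = 1 + 25/2.5 = 11.000.
Overall M = m_obj x M_eye = (-7.273)(11.000) = -80.00.
|M| = 80.00.

80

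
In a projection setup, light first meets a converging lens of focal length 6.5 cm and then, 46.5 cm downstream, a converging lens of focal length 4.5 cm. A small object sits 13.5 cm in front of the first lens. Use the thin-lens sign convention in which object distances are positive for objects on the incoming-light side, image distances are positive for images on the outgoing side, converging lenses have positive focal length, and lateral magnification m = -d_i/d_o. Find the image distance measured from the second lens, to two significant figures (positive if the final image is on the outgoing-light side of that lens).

First lens: d_i1 = 1/(1/6.5 - 1/13.5) = 12.536 cm.
The intermediate image is 12.536 cm to the right of lens 1, so d_o2 = L - d_i1 = 46.5 - 12.536 = 33.964 cm.
Second lens: d_i2 = 1/(1/4.5 - 1/(33.964)) = 5.187 cm.

5.2 cm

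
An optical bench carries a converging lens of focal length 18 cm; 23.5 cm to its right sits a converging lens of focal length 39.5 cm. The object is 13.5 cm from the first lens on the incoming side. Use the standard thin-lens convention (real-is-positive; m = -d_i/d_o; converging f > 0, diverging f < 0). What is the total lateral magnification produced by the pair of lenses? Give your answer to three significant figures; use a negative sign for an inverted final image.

First lens: d_i1 = 1/(1/18 - 1/13.5) = -54.000 cm.
m_1 = -(-54.000)/13.5 = 4.0000.
The intermediate image is virtual, 54.000 cm to the left of lens 1, so d_o2 = L - d_i1 = 23.5 - (-54.000) = 77.500 cm.
Second lens: d_i2 = 1/(1/39.5 - 1/(77.500)) = 80.559 cm.
m_2 = -(80.559)/(77.500) = -1.0395.
The system's lateral magnification is m_1 m_2 = (4.0000)(-1.0395) = -4.1579.

-4.16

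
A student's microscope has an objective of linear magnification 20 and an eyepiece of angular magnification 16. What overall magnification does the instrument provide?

320

The overall magnification of a compound microscope is the product of the objective and eyepiece magnifications:
M = M_obj x M_eye = 20 x 16 = 320.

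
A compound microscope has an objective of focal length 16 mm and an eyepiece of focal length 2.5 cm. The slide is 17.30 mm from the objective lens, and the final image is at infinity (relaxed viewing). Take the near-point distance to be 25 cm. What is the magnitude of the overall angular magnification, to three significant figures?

Convert to cm: f_obj = 16 mm = 1.6 cm; d_o = 17.30 mm = 1.73 cm.
Objective: 1/d_i = 1/f_obj - 1/d_o = 1/1.6 - 1/1.73 = 0.04697 cm^-1, so d_i = 21.292 cm.
m_obj = -d_i/d_o = -21.292/1.73 = -12.308.
Eyepiece angular magnification (image at infinity): M_eye = D/f_e = 25/2.5 = 10.000.
Overall M = m_obj x M_eye = (-12.308)(10.000) = -123.08.
|M| = 123.08.

123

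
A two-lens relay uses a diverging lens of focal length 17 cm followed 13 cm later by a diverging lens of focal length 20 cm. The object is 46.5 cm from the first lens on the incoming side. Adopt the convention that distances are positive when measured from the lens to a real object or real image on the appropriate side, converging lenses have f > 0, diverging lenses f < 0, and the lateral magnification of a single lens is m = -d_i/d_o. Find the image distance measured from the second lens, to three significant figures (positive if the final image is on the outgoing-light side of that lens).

Applying the thin-lens equation to the first lens, 1/(-17) = 1/46.5 + 1/d_i1, which gives d_i1 = -12.449 cm.
The intermediate image is virtual, 12.449 cm to the left of lens 1, so d_o2 = L - d_i1 = 13 - (-12.449) = 25.449 cm.
Applying the thin-lens equation again with f_2 = -20 cm and d_o2 = 25.449 cm gives d_i2 = -11.199 cm.

-11.2 cm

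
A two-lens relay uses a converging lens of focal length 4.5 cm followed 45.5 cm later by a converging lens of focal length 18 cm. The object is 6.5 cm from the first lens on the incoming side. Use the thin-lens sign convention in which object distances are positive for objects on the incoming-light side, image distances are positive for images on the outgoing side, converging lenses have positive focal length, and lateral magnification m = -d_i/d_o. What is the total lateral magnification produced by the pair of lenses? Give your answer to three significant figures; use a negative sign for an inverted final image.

First lens: d_i1 = 1/(1/4.5 - 1/6.5) = 14.625 cm.
m_1 = -(14.625)/6.5 = -2.2500.
The intermediate image is 14.625 cm to the right of lens 1, so d_o2 = L - d_i1 = 45.5 - 14.625 = 30.875 cm.
Second lens: d_i2 = 1/(1/18 - 1/(30.875)) = 43.165 cm.
m_2 = -(43.165)/(30.875) = -1.3981.
Overall magnification: m = m_1 m_2 = 3.1456.

3.15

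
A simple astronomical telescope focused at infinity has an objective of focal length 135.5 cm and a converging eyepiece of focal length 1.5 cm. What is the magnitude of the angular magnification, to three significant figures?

|M| = f_obj/|f_eye| = 135.5/1.5 = 90.333.

90.3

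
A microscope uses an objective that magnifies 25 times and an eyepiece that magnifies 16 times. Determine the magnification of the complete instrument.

400

The overall magnification of a compound microscope is the product of the objective and eyepiece magnifications:
M = M_obj x M_eye = 25 x 16 = 400.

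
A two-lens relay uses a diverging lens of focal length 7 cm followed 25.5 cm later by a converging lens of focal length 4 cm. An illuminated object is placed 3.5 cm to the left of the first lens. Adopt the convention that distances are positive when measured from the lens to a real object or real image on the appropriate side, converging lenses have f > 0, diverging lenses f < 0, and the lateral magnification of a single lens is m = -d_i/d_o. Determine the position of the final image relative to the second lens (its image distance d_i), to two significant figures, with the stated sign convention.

First lens: d_i1 = 1/(1/(-7) - 1/3.5) = -2.333 cm.
The intermediate image is virtual, 2.333 cm to the left of lens 1, so d_o2 = L - d_i1 = 25.5 - (-2.333) = 27.833 cm.
Second lens: d_i2 = 1/(1/4 - 1/(27.833)) = 4.671 cm.

4.7 cm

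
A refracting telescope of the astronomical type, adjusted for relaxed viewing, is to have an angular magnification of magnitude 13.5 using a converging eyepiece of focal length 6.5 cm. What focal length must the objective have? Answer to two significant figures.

88 cm

|M| = f_obj/|f_eye|, so f_obj = |M| x |f_eye| = 13.5 x 6.5 = 87.750 cm.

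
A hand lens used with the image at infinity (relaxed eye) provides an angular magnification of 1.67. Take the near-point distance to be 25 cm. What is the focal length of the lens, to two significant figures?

For the image at infinity, M = D/f.
f = D/M = 25/1.67 = 14.970 cm.

15 cm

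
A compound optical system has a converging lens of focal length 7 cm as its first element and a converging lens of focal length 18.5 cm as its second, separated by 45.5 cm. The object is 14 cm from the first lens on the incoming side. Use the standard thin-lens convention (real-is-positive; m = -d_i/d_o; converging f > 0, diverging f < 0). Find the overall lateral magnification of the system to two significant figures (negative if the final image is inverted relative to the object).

Lens 1: 1/d_i1 = 1/f_1 - 1/d_o1 = 1/7 - 1/14 = 0.07143 cm^-1, so d_i1 = 14.000 cm.
m_1 = -(14.000)/14 = -1.0000.
The intermediate image is 14.000 cm to the right of lens 1, so d_o2 = L - d_i1 = 45.5 - 14.000 = 31.500 cm.
Lens 2: 1/d_i2 = 1/f_2 - 1/d_o2 = 1/18.5 - 1/(31.500) = 0.02231 cm^-1, so d_i2 = 44.827 cm.
m_2 = -(44.827)/(31.500) = -1.4231.
The system's lateral magnification is m_1 m_2 = (-1.0000)(-1.4231) = 1.4231.

1.4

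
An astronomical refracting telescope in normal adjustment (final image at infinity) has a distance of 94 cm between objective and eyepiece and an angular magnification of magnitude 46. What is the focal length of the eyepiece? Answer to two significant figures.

In normal adjustment the tube length equals f_obj + f_eye and |M| = f_obj/f_eye.
So f_obj = 46 f_eye and 46 f_eye + f_eye = 94 cm, giving f_eye = 94/47 = 2.000 cm and f_obj = 92.000 cm.

2.0 cm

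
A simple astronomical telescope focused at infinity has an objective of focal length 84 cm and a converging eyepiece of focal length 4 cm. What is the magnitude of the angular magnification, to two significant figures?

|M| = f_obj/|f_eye| = 84/4 = 21.000.

21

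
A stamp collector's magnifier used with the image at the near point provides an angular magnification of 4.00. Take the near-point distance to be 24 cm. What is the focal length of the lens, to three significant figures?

8.00 cm

For the image at the near point, M = 1 + D/f.
f = D/(M - 1) = 24/(4.0 - 1) = 8.000 cm.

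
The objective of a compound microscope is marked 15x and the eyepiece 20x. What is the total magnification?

The overall magnification of a compound microscope is the product of the objective and eyepiece magnifications:
M = M_obj x M_eye = 15 x 20 = 300.

300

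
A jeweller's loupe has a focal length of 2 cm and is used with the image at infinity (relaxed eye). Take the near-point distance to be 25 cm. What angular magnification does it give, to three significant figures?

12.5

M = D/f = 25/2 = 12.500.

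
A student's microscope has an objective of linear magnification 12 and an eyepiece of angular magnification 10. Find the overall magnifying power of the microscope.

120

The overall magnification of a compound microscope is the product of the objective and eyepiece magnifications:
M = M_obj x M_eye = 12 x 10 = 120.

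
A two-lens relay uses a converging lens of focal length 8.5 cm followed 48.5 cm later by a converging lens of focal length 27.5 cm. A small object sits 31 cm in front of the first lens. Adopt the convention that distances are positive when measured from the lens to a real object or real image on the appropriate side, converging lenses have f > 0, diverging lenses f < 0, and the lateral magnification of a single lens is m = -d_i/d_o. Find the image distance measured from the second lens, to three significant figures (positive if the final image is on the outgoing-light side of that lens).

109 cm

Lens 1: 1/d_i1 = 1/f_1 - 1/d_o1 = 1/8.5 - 1/31 = 0.08539 cm^-1, so d_i1 = 11.711 cm.
Object distance for lens 2: d_o2 = 48.5 - 11.711 = 36.789 cm.
Lens 2: 1/d_i2 = 1/f_2 - 1/d_o2 = 1/27.5 - 1/(36.789) = 0.00918 cm^-1, so d_i2 = 108.914 cm.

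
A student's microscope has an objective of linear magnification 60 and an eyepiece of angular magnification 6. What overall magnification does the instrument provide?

The overall magnification of a compound microscope is the product of the objective and eyepiece magnifications:
M = M_obj x M_eye = 60 x 6 = 360.

360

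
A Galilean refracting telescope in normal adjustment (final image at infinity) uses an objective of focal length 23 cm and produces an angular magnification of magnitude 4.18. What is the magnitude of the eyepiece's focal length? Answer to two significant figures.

|M| = f_obj/|f_eye|, so |f_eye| = f_obj/|M| = 23/4.18 = 5.502 cm.
(The eyepiece is diverging, so its signed focal length is -5.502 cm.)

5.5 cm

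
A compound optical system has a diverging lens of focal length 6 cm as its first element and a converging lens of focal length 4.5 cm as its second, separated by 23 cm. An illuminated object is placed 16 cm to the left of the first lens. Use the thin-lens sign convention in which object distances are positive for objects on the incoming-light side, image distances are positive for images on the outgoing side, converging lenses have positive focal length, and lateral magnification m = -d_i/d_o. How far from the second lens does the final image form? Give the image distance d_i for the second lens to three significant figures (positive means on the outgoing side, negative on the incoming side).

5.39 cm

Lens 1: 1/d_i1 = 1/f_1 - 1/d_o1 = 1/(-6) - 1/16 = -0.22917 cm^-1, so d_i1 = -4.364 cm.
The intermediate image is virtual, 4.364 cm to the left of lens 1, so d_o2 = L - d_i1 = 23 - (-4.364) = 27.364 cm.
Lens 2: 1/d_i2 = 1/f_2 - 1/d_o2 = 1/4.5 - 1/(27.364) = 0.18568 cm^-1, so d_i2 = 5.386 cm.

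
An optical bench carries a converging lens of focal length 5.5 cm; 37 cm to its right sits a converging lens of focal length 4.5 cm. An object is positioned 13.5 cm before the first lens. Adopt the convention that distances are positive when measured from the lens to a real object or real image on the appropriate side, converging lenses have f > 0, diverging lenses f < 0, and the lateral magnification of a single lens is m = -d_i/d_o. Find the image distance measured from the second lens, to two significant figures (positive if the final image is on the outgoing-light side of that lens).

First lens: d_i1 = 1/(1/5.5 - 1/13.5) = 9.281 cm.
Object distance for lens 2: d_o2 = 37 - 9.281 = 27.719 cm.
Second lens: d_i2 = 1/(1/4.5 - 1/(27.719)) = 5.372 cm.

5.4 cm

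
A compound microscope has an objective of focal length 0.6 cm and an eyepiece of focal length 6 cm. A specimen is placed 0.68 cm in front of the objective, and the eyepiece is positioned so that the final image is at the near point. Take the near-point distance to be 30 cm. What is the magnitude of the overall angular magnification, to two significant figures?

45

Objective: 1/d_i = 1/f_obj - 1/d_o = 1/0.6 - 1/0.68 = 0.19608 cm^-1, so d_i = 5.100 cm.
m_obj = -d_i/d_o = -5.100/0.68 = -7.500.
Eyepiece angular magnification (image at near point): M_eye = 1 + D/f_e = 1 + 30/6 = 6.000.
Overall M = m_obj x M_eye = (-7.500)(6.000) = -45.00.
|M| = 45.00.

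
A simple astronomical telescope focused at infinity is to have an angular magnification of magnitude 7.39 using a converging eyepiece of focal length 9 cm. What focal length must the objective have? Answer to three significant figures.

|M| = f_obj/|f_eye|, so f_obj = |M| x |f_eye| = 7.39 x 9 = 66.510 cm.

66.5 cm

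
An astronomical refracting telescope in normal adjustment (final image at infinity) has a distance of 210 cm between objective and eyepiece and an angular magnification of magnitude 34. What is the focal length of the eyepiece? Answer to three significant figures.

6.00 cm

In normal adjustment the tube length equals f_obj + f_eye and |M| = f_obj/f_eye.
So f_obj = 34 f_eye and 34 f_eye + f_eye = 210 cm, giving f_eye = 210/35 = 6.000 cm and f_obj = 204.000 cm.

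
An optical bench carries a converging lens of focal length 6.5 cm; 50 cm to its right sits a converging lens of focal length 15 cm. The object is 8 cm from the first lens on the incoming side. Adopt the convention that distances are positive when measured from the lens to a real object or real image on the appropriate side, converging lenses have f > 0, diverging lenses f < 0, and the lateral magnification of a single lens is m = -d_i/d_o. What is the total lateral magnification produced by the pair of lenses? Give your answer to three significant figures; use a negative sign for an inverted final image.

195

Applying the thin-lens equation to the first lens, 1/6.5 = 1/8 + 1/d_i1, which gives d_i1 = 34.667 cm.
Its lateral magnification is m_1 = -d_i1/d_o1 = -(34.667)/8 = -4.3333.
Object distance for lens 2: d_o2 = 50 - 34.667 = 15.333 cm.
Applying the thin-lens equation again with f_2 = 15 cm and d_o2 = 15.333 cm gives d_i2 = 690.000 cm.
m_2 = -(690.000)/(15.333) = -45.0000.
The system's lateral magnification is m_1 m_2 = (-4.3333)(-45.0000) = 195.0000.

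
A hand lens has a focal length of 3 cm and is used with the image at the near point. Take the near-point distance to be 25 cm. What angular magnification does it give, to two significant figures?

M = 1 + D/f = 1 + 25/3 = 9.333.

9.3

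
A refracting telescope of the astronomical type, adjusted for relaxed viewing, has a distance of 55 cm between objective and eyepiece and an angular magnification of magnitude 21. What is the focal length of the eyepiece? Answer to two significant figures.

2.5 cm

In normal adjustment the tube length equals f_obj + f_eye and |M| = f_obj/f_eye.
So f_obj = 21 f_eye and 21 f_eye + f_eye = 55 cm, giving f_eye = 55/22 = 2.500 cm and f_obj = 52.500 cm.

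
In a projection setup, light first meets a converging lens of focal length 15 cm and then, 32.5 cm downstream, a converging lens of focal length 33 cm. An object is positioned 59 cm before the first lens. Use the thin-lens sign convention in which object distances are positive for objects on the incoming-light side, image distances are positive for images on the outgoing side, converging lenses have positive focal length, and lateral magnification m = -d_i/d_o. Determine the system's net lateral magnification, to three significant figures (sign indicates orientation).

Applying the thin-lens equation to the first lens, 1/15 = 1/59 + 1/d_i1, which gives d_i1 = 20.114 cm.
Its lateral magnification is m_1 = -d_i1/d_o1 = -(20.114)/59 = -0.3409.
That image sits 12.386 cm in front of the second lens, so d_o2 = 12.386 cm.
Applying the thin-lens equation again with f_2 = 33 cm and d_o2 = 12.386 cm gives d_i2 = -19.829 cm.
m_2 = -(-19.829)/(12.386) = 1.6009.
Overall magnification: m = m_1 m_2 = -0.5458.

-0.546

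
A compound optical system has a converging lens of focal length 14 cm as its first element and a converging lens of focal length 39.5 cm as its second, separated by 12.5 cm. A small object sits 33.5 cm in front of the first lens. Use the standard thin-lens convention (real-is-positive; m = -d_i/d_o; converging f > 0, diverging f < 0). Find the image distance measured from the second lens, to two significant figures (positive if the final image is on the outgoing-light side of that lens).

First lens: d_i1 = 1/(1/14 - 1/33.5) = 24.051 cm.
Since 24.051 cm > 12.5 cm, the first image lies past the second lens and serves as a virtual object: d_o2 = L - d_i1 = -11.551 cm.
Second lens: d_i2 = 1/(1/39.5 - 1/(-11.551)) = 8.938 cm.

8.9 cm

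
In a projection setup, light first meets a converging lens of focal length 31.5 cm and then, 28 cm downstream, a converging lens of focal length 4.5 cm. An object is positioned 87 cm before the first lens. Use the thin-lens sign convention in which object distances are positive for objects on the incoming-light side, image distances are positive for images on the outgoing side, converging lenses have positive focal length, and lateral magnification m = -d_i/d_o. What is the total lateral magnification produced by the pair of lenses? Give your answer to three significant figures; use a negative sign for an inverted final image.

-0.0987

Lens 1: 1/d_i1 = 1/f_1 - 1/d_o1 = 1/31.5 - 1/87 = 0.02025 cm^-1, so d_i1 = 49.378 cm.
m_1 = -(49.378)/87 = -0.5676.
This image would form 49.378 cm past lens 1, i.e. 21.378 cm beyond lens 2, so it is a virtual object for lens 2: d_o2 = 28 - 49.378 = -21.378 cm.
Lens 2: 1/d_i2 = 1/f_2 - 1/d_o2 = 1/4.5 - 1/(-21.378) = 0.26900 cm^-1, so d_i2 = 3.717 cm.
m_2 = -(3.717)/(-21.378) = 0.1739.
Total m = m_1 x m_2 = (-0.5676)(0.1739) = -0.0987.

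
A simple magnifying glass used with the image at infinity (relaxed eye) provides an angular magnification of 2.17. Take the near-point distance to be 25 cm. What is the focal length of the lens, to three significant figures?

For the image at infinity, M = D/f.
f = D/M = 25/2.17 = 11.521 cm.

11.5 cm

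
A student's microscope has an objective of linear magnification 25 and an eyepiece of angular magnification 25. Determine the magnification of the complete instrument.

625

The overall magnification of a compound microscope is the product of the objective and eyepiece magnifications:
M = M_obj x M_eye = 25 x 25 = 625.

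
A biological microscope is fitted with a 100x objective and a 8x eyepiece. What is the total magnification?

800

The overall magnification of a compound microscope is the product of the objective and eyepiece magnifications:
M = M_obj x M_eye = 100 x 8 = 800.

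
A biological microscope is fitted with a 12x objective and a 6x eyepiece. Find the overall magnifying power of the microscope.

72

The overall magnification of a compound microscope is the product of the objective and eyepiece magnifications:
M = M_obj x M_eye = 12 x 6 = 72.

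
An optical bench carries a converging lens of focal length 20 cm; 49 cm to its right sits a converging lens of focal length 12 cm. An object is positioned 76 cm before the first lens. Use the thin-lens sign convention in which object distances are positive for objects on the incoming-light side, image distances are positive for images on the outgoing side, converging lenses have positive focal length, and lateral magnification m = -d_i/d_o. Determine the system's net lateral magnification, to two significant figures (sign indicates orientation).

Lens 1: 1/d_i1 = 1/f_1 - 1/d_o1 = 1/20 - 1/76 = 0.03684 cm^-1, so d_i1 = 27.143 cm.
m_1 = -(27.143)/76 = -0.3571.
That image sits 21.857 cm in front of the second lens, so d_o2 = 21.857 cm.
Lens 2: 1/d_i2 = 1/f_2 - 1/d_o2 = 1/12 - 1/(21.857) = 0.03758 cm^-1, so d_i2 = 26.609 cm.
m_2 = -(26.609)/(21.857) = -1.2174.
Total m = m_1 x m_2 = (-0.3571)(-1.2174) = 0.4348.

0.43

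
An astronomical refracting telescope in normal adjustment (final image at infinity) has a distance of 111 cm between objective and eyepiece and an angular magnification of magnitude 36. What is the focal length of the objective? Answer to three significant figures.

108 cm

In normal adjustment the tube length equals f_obj + f_eye and |M| = f_obj/f_eye.
So f_obj = 36 f_eye and 36 f_eye + f_eye = 111 cm, giving f_eye = 111/37 = 3.000 cm and f_obj = 108.000 cm.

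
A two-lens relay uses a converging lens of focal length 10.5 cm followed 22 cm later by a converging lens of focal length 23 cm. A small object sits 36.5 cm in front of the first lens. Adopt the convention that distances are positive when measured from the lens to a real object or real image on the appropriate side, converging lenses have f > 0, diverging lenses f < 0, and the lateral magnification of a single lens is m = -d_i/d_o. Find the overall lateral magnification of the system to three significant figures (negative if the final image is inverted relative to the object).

Lens 1: 1/d_i1 = 1/f_1 - 1/d_o1 = 1/10.5 - 1/36.5 = 0.06784 cm^-1, so d_i1 = 14.740 cm.
m_1 = -(14.740)/36.5 = -0.4038.
That image sits 7.260 cm in front of the second lens, so d_o2 = 7.260 cm.
Lens 2: 1/d_i2 = 1/f_2 - 1/d_o2 = 1/23 - 1/(7.260) = -0.09427 cm^-1, so d_i2 = -10.608 cm.
m_2 = -(-10.608)/(7.260) = 1.4612.
Overall magnification: m = m_1 m_2 = -0.5901.

-0.590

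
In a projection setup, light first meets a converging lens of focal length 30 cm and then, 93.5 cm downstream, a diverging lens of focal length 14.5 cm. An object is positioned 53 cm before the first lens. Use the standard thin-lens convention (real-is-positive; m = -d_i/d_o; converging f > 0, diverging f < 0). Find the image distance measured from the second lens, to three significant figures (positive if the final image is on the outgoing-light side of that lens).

Applying the thin-lens equation to the first lens, 1/30 = 1/53 + 1/d_i1, which gives d_i1 = 69.130 cm.
The intermediate image is 69.130 cm to the right of lens 1, so d_o2 = L - d_i1 = 93.5 - 69.130 = 24.370 cm.
Applying the thin-lens equation again with f_2 = -14.5 cm and d_o2 = 24.370 cm gives d_i2 = -9.091 cm.

-9.09 cm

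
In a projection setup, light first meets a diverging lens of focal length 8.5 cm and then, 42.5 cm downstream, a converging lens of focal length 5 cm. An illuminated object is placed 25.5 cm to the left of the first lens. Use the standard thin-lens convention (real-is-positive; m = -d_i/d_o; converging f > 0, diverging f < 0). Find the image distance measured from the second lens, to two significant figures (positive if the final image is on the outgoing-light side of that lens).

Applying the thin-lens equation to the first lens, 1/(-8.5) = 1/25.5 + 1/d_i1, which gives d_i1 = -6.375 cm.
The intermediate image is virtual, 6.375 cm to the left of lens 1, so d_o2 = L - d_i1 = 42.5 - (-6.375) = 48.875 cm.
Applying the thin-lens equation again with f_2 = 5 cm and d_o2 = 48.875 cm gives d_i2 = 5.570 cm.

5.6 cm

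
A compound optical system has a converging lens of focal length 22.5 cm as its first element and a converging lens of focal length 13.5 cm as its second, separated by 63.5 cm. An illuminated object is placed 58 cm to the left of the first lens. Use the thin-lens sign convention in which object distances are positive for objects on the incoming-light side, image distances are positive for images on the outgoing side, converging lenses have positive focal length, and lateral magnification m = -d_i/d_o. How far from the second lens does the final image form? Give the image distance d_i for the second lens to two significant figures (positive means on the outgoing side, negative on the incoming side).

27 cm

Applying the thin-lens equation to the first lens, 1/22.5 = 1/58 + 1/d_i1, which gives d_i1 = 36.761 cm.
Object distance for lens 2: d_o2 = 63.5 - 36.761 = 26.739 cm.
Applying the thin-lens equation again with f_2 = 13.5 cm and d_o2 = 26.739 cm gives d_i2 = 27.266 cm.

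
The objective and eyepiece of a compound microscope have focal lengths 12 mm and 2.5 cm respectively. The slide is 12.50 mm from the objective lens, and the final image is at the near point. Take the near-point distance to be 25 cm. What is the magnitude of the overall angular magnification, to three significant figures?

Convert to cm: f_obj = 12 mm = 1.2 cm; d_o = 12.50 mm = 1.25 cm.
Objective: 1/d_i = 1/f_obj - 1/d_o = 1/1.2 - 1/1.25 = 0.03333 cm^-1, so d_i = 30.000 cm.
m_obj = -d_i/d_o = -30.000/1.25 = -24.000.
Eyepiece angular magnification (image at near point): M_eye = 1 + D/f_e = 1 + 25/2.5 = 11.000.
Overall M = m_obj x M_eye = (-24.000)(11.000) = -264.00.
|M| = 264.00.

264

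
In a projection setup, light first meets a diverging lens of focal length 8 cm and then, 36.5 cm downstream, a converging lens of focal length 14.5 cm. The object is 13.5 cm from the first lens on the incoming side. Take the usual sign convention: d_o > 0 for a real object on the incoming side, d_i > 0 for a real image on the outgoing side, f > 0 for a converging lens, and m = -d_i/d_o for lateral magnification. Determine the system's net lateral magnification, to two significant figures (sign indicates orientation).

-0.20

Lens 1: 1/d_i1 = 1/f_1 - 1/d_o1 = 1/(-8) - 1/13.5 = -0.19907 cm^-1, so d_i1 = -5.023 cm.
m_1 = -(-5.023)/13.5 = 0.3721.
With d_i1 < 0 the first image is virtual and lies on the object side; the object distance for lens 2 is d_o2 = 36.5 - (-5.023) = 41.523 cm.
Lens 2: 1/d_i2 = 1/f_2 - 1/d_o2 = 1/14.5 - 1/(41.523) = 0.04488 cm^-1, so d_i2 = 22.280 cm.
m_2 = -(22.280)/(41.523) = -0.5366.
Total m = m_1 x m_2 = (0.3721)(-0.5366) = -0.1997.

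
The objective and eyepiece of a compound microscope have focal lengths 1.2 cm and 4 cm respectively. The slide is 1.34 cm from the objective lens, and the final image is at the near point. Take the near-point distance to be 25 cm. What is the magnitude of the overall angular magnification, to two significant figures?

Objective: 1/d_i = 1/f_obj - 1/d_o = 1/1.2 - 1/1.34 = 0.08706 cm^-1, so d_i = 11.486 cm.
m_obj = -d_i/d_o = -11.486/1.34 = -8.571.
Eyepiece angular magnification (image at near point): M_eye = 1 + D/f_e = 1 + 25/4 = 7.250.
Overall M = m_obj x M_eye = (-8.571)(7.250) = -62.14.
|M| = 62.14.

62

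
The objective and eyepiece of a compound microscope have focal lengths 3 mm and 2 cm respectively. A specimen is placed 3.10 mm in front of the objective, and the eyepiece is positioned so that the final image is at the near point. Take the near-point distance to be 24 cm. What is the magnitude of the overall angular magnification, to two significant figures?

Convert to cm: f_obj = 3 mm = 0.3 cm; d_o = 3.10 mm = 0.31 cm.
Objective: 1/d_i = 1/f_obj - 1/d_o = 1/0.3 - 1/0.31 = 0.10753 cm^-1, so d_i = 9.300 cm.
m_obj = -d_i/d_o = -9.300/0.31 = -30.000.
Eyepiece angular magnification (image at near point): M_eye = 1 + D/f_e = 1 + 24/2 = 13.000.
Overall M = m_obj x M_eye = (-30.000)(13.000) = -390.00.
|M| = 390.00.

390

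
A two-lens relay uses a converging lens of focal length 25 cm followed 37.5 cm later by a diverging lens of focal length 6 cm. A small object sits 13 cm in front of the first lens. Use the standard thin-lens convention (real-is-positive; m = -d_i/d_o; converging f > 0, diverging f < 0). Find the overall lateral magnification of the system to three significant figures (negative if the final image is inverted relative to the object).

First lens: d_i1 = 1/(1/25 - 1/13) = -27.083 cm.
m_1 = -(-27.083)/13 = 2.0833.
With d_i1 < 0 the first image is virtual and lies on the object side; the object distance for lens 2 is d_o2 = 37.5 - (-27.083) = 64.583 cm.
Second lens: d_i2 = 1/(1/(-6) - 1/(64.583)) = -5.490 cm.
m_2 = -(-5.490)/(64.583) = 0.0850.
Total m = m_1 x m_2 = (2.0833)(0.0850) = 0.1771.

0.177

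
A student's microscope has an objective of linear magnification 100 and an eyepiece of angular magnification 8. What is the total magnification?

The overall magnification of a compound microscope is the product of the objective and eyepiece magnifications:
M = M_obj x M_eye = 100 x 8 = 800.

800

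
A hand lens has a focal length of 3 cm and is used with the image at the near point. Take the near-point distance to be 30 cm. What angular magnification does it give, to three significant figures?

M = 1 + D/f = 1 + 30/3 = 11.000.

11.0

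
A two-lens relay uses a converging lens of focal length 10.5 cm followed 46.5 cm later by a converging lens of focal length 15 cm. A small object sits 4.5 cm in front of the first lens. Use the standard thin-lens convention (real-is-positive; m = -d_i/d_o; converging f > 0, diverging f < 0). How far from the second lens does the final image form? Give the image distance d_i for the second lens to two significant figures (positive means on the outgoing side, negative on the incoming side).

Lens 1: 1/d_i1 = 1/f_1 - 1/d_o1 = 1/10.5 - 1/4.5 = -0.12698 cm^-1, so d_i1 = -7.875 cm.
The intermediate image is virtual, 7.875 cm to the left of lens 1, so d_o2 = L - d_i1 = 46.5 - (-7.875) = 54.375 cm.
Lens 2: 1/d_i2 = 1/f_2 - 1/d_o2 = 1/15 - 1/(54.375) = 0.04828 cm^-1, so d_i2 = 20.714 cm.

21 cm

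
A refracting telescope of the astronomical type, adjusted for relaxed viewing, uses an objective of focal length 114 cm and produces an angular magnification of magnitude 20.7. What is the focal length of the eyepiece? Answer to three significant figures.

5.51 cm

|M| = f_obj/f_eye, so f_eye = f_obj/|M| = 114/20.7 = 5.507 cm.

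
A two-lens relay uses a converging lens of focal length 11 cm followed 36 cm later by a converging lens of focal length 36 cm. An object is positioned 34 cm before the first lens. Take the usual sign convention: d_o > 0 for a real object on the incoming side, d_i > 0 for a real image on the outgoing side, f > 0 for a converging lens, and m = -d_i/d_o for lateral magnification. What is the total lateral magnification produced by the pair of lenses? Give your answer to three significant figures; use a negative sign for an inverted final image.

Lens 1: 1/d_i1 = 1/f_1 - 1/d_o1 = 1/11 - 1/34 = 0.06150 cm^-1, so d_i1 = 16.261 cm.
m_1 = -(16.261)/34 = -0.4783.
Object distance for lens 2: d_o2 = 36 - 16.261 = 19.739 cm.
Lens 2: 1/d_i2 = 1/f_2 - 1/d_o2 = 1/36 - 1/(19.739) = -0.02288 cm^-1, so d_i2 = -43.701 cm.
m_2 = -(-43.701)/(19.739) = 2.2139.
Total m = m_1 x m_2 = (-0.4783)(2.2139) = -1.0588.

-1.06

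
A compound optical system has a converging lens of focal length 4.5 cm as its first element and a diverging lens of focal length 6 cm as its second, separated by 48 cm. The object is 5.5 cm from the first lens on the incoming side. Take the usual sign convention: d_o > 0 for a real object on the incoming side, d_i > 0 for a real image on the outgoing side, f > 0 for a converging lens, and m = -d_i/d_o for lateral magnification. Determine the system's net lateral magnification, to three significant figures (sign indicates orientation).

First lens: d_i1 = 1/(1/4.5 - 1/5.5) = 24.750 cm.
m_1 = -(24.750)/5.5 = -4.5000.
That image sits 23.250 cm in front of the second lens, so d_o2 = 23.250 cm.
Second lens: d_i2 = 1/(1/(-6) - 1/(23.250)) = -4.769 cm.
m_2 = -(-4.769)/(23.250) = 0.2051.
The system's lateral magnification is m_1 m_2 = (-4.5000)(0.2051) = -0.9231.

-0.923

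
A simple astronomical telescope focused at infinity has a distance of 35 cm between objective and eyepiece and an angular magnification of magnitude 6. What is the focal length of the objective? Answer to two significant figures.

In normal adjustment the tube length equals f_obj + f_eye and |M| = f_obj/f_eye.
So f_obj = 6 f_eye and 6 f_eye + f_eye = 35 cm, giving f_eye = 35/7 = 5.000 cm and f_obj = 30.000 cm.

30 cm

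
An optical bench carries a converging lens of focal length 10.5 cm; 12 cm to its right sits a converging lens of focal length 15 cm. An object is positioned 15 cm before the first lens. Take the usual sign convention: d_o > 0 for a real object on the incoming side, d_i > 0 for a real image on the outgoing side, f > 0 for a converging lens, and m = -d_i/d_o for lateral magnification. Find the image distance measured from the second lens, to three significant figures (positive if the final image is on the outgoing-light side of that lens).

Applying the thin-lens equation to the first lens, 1/10.5 = 1/15 + 1/d_i1, which gives d_i1 = 35.000 cm.
Since 35.000 cm > 12 cm, the first image lies past the second lens and serves as a virtual object: d_o2 = L - d_i1 = -23.000 cm.
Applying the thin-lens equation again with f_2 = 15 cm and d_o2 = -23.000 cm gives d_i2 = 9.079 cm.

9.08 cm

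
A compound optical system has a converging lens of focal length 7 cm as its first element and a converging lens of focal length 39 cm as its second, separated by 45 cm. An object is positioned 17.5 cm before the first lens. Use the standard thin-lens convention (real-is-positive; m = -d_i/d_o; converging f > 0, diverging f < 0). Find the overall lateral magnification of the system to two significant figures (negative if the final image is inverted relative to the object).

Applying the thin-lens equation to the first lens, 1/7 = 1/17.5 + 1/d_i1, which gives d_i1 = 11.667 cm.
Its lateral magnification is m_1 = -d_i1/d_o1 = -(11.667)/17.5 = -0.6667.
Object distance for lens 2: d_o2 = 45 - 11.667 = 33.333 cm.
Applying the thin-lens equation again with f_2 = 39 cm and d_o2 = 33.333 cm gives d_i2 = -229.412 cm.
m_2 = -(-229.412)/(33.333) = 6.8824.
Overall magnification: m = m_1 m_2 = -4.5882.

-4.6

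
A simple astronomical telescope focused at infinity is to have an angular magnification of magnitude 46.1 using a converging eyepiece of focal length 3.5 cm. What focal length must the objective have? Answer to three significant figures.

|M| = f_obj/|f_eye|, so f_obj = |M| x |f_eye| = 46.1 x 3.5 = 161.350 cm.

161 cm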